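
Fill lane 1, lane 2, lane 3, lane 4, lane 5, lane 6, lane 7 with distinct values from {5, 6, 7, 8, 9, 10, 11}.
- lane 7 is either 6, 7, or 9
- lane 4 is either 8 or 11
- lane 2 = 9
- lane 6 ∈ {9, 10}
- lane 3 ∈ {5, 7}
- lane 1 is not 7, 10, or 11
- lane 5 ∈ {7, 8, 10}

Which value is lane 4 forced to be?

11

lane 2 has just one choice, so lane 2 = 9. Eliminate 9 elsewhere: lane 1, lane 6, lane 7.
lane 6's domain is down to {10}, so lane 6 = 10. Strike 10 from lane 5.
The 5 still-open variables draw from only 5 values {5, 6, 7, 8, 11}, so each is used; only lane 4 can be 11, hence lane 4 = 11.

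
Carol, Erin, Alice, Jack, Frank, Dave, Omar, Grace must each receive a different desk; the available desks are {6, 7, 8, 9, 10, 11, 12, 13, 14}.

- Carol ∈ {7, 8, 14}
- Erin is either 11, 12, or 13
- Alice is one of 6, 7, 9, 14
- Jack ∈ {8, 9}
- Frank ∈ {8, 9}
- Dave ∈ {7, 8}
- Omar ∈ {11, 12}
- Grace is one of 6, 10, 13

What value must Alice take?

Jack and Frank between them cover only {8, 9} — a naked pair. Remove those values from Carol, Alice, Dave.
Dave must be 7 (only option left). So Carol, Alice can't be 7.
That leaves Carol = 14. Strike 14 from Alice.
So Alice = 6.

6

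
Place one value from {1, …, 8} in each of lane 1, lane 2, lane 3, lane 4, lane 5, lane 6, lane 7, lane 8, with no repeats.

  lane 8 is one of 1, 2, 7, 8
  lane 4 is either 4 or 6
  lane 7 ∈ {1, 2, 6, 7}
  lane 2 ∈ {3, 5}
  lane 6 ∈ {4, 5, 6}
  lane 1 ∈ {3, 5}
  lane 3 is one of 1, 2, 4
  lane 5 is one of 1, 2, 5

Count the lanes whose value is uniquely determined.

2

The 8 variables together cover exactly {1, 2, 3, 4, 5, 6, 7, 8} — 8 values for 8 variables — and 8 appears only in lane 8's list, so lane 8 = 8.
Among the 7 still-open variables, 7 fits only lane 7 (and all 7 values in {1, 2, 3, 4, 5, 6, 7} must be used), so lane 7 = 7.
The 2 variables lane 1 and lane 2 are confined to {3, 5}, which locks those values in; drop them from lane 5, lane 6.
lane 4 and lane 6 share exactly the 2 values {4, 6}; by pigeonhole those values go to them, so strike 4, 6 from lane 3.
Determined: lane 7=7, lane 8=8. The other lanes each still have more than one consistent value. That makes 2.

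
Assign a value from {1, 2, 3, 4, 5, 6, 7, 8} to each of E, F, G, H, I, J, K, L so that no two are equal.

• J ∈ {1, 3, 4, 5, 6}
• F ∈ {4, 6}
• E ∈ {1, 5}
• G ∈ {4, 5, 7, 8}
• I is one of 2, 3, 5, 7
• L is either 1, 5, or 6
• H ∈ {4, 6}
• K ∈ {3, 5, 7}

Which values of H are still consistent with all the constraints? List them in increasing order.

The 8 variables draw from only 8 values {1, 2, 3, 4, 5, 6, 7, 8}, so each is used; only I can be 2, hence I = 2.
The 7 still-open variables draw from only 7 values {1, 3, 4, 5, 6, 7, 8}, so each is used; only G can be 8, hence G = 8.
The 6 still-open variables draw from only 6 values {1, 3, 4, 5, 6, 7}, so each is used; only K can be 7, hence K = 7.
The 5 still-open variables together cover exactly {1, 3, 4, 5, 6} — 5 values for 5 variables — and 3 appears only in J's list, so J = 3.
The 2 variables F and H are confined to {4, 6}, which locks those values in; drop them from L.
No further eliminations apply; H can still be any of 4, 6.

4, 6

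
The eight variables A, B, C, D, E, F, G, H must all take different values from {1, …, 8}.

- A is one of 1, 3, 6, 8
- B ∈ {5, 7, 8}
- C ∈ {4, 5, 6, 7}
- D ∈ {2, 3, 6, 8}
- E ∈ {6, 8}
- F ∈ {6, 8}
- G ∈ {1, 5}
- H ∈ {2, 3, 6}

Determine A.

1

The 8 variables together cover exactly {1, 2, 3, 4, 5, 6, 7, 8} — 8 values for 8 variables — and 4 appears only in C's list, so C = 4.
Among the 7 still-open variables, 7 fits only B (and all 7 values in {1, 2, 3, 5, 6, 7, 8} must be used), so B = 7.
The 6 still-open variables draw from only 6 values {1, 2, 3, 5, 6, 8}, so each is used; only G can be 5, hence G = 5.
The 5 still-open variables draw from only 5 values {1, 2, 3, 6, 8}, so each is used; only A can be 1, hence A = 1.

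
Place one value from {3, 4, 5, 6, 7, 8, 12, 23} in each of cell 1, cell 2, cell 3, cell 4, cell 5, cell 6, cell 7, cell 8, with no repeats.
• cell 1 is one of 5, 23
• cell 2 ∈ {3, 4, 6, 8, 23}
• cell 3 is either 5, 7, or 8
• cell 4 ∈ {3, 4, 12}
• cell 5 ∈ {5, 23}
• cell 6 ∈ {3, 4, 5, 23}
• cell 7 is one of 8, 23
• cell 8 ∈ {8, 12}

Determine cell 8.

12

Among the 8 variables, 6 fits only cell 2 (and all 8 values in {3, 4, 5, 6, 7, 8, 12, 23} must be used), so cell 2 = 6.
The 7 still-open variables together cover exactly {3, 4, 5, 7, 8, 12, 23} — 7 values for 7 variables — and 7 appears only in cell 3's list, so cell 3 = 7.
cell 1 and cell 5 share exactly the 2 values {5, 23}; by pigeonhole those values go to them, so strike 5, 23 from cell 6, cell 7.
cell 7 has just one choice, so cell 7 = 8. Eliminate 8 elsewhere: cell 8.
So cell 8 = 12.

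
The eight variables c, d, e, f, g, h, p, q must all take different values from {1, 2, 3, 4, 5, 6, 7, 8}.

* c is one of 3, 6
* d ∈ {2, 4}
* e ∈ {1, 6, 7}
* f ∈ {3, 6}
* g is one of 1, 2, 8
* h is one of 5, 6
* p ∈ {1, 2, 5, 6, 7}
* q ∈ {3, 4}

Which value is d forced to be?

Among the 8 variables, 8 fits only g (and all 8 values in {1, 2, 3, 4, 5, 6, 7, 8} must be used), so g = 8.
c and f share exactly the 2 values {3, 6}; by pigeonhole those values go to them, so strike 3, 6 from e, h, p, q.
h has just one choice, so h = 5. Strike 5 from p.
q has just one choice, so q = 4. Remove 4 from d.
So d = 2.

2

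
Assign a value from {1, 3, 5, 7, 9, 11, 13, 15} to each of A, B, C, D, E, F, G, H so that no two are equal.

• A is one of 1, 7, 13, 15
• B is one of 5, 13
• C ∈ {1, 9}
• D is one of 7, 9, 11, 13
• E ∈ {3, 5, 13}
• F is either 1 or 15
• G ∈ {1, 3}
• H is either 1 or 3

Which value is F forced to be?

15

Among the 8 variables, 11 fits only D (and all 8 values in {1, 3, 5, 7, 9, 11, 13, 15} must be used), so D = 11.
The 7 still-open variables together cover exactly {1, 3, 5, 7, 9, 13, 15} — 7 values for 7 variables — and 7 appears only in A's list, so A = 7.
The 6 still-open variables together cover exactly {1, 3, 5, 9, 13, 15} — 6 values for 6 variables — and 9 appears only in C's list, so C = 9.
The 5 still-open variables together cover exactly {1, 3, 5, 13, 15} — 5 values for 5 variables — and 15 appears only in F's list, so F = 15.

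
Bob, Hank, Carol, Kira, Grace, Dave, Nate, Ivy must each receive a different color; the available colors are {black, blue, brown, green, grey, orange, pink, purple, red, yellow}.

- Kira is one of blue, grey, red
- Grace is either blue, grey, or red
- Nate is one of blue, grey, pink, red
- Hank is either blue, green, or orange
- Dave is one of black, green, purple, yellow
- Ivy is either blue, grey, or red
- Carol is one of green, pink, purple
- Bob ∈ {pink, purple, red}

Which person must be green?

Carol

Kira, Grace, Ivy between them cover only {blue, grey, red} — a naked triple. Remove those values from Bob, Hank, Nate.
That leaves Nate = pink. Remove pink from Bob, Carol.
Bob's domain is down to {purple}, so Bob = purple. Eliminate purple elsewhere: Carol, Dave.
So green goes to Carol.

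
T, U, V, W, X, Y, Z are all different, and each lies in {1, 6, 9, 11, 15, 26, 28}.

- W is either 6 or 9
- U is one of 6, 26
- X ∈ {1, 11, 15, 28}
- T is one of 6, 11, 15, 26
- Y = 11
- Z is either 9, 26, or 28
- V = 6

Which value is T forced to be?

15

V has just one choice, so V = 6. Remove 6 from T, U, W.
W has just one choice, so W = 9. Remove 9 from Z.
Y's domain is down to {11}, so Y = 11. Strike 11 from T, X.
U must be 26 (only option left). So T, Z can't be 26.
So T = 15.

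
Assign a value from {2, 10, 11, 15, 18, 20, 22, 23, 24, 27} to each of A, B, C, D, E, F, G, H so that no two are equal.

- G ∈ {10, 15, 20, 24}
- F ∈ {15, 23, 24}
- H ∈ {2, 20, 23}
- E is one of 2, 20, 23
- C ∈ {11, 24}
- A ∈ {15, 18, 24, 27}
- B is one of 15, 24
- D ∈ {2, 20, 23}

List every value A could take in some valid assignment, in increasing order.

18, 27

The 3 variables D, E, H are confined to {2, 20, 23}, which locks those values in; drop them from F, G.
The 2 variables B and F are confined to {15, 24}, which locks those values in; drop them from A, C, G.
C has just one choice, so C = 11.
G's domain is down to {10}, so G = 10.
No further eliminations apply; A can still be any of 18, 27.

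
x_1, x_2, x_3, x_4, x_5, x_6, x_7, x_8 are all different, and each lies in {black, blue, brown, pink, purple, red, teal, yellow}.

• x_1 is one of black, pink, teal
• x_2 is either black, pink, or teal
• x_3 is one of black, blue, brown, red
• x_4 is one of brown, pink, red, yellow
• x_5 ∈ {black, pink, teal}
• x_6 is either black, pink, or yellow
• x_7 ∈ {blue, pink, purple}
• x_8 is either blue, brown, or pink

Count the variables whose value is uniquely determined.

Among the 8 variables, purple fits only x_7 (and all 8 values in {black, blue, brown, pink, purple, red, teal, yellow} must be used), so x_7 = purple.
The 3 variables x_1, x_2, x_5 are confined to {black, pink, teal}, which locks those values in; drop them from x_3, x_4, x_6, x_8.
x_6 must be yellow (only option left). Remove yellow from x_4.
Determined: x_6=yellow, x_7=purple. The other variables each still have more than one consistent value. That makes 2.

2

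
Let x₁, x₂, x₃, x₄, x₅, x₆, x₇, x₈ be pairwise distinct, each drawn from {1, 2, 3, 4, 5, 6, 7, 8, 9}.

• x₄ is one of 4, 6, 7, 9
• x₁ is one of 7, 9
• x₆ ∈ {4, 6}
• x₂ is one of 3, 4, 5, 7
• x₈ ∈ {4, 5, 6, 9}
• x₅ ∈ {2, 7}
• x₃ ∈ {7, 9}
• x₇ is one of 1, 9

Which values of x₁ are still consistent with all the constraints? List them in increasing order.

7, 9

The 8 variables together cover exactly {1, 2, 3, 4, 5, 6, 7, 9} — 8 values for 8 variables — and 1 appears only in x₇'s list, so x₇ = 1.
The 7 still-open variables together cover exactly {2, 3, 4, 5, 6, 7, 9} — 7 values for 7 variables — and 2 appears only in x₅'s list, so x₅ = 2.
The 6 still-open variables draw from only 6 values {3, 4, 5, 6, 7, 9}, so each is used; only x₂ can be 3, hence x₂ = 3.
The 5 still-open variables together cover exactly {4, 5, 6, 7, 9} — 5 values for 5 variables — and 5 appears only in x₈'s list, so x₈ = 5.
x₁ and x₃ between them cover only {7, 9} — a naked pair. Remove those values from x₄.
No further eliminations apply; x₁ can still be any of 7, 9.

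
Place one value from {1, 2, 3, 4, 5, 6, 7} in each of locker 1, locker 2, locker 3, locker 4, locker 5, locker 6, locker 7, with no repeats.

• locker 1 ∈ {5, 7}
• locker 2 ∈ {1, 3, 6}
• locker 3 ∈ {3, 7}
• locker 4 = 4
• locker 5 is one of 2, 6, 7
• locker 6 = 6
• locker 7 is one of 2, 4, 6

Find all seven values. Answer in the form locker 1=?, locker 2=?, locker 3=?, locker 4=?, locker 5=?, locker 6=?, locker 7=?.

locker 4's domain is down to {4}, so locker 4 = 4. Strike 4 from locker 7.
That leaves locker 6 = 6. Eliminate 6 elsewhere: locker 2, locker 5, locker 7.
locker 7 has just one choice, so locker 7 = 2. Eliminate 2 elsewhere: locker 5.
locker 5 must be 7 (only option left). Eliminate 7 elsewhere: locker 1, locker 3.
locker 1's domain is down to {5}, so locker 1 = 5.
locker 3 has just one choice, so locker 3 = 3. So locker 2 can't be 3.
locker 2 must be 1 (only option left).

locker 1=5, locker 2=1, locker 3=3, locker 4=4, locker 5=7, locker 6=6, locker 7=2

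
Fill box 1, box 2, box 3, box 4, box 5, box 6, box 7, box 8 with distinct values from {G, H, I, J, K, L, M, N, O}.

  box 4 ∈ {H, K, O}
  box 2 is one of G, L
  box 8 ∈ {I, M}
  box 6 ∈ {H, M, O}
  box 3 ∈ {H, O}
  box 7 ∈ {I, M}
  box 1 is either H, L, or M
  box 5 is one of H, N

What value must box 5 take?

N

The 8 variables draw from only 8 values {G, H, I, K, L, M, N, O}, so each is used; only box 2 can be G, hence box 2 = G.
Among the 7 still-open variables, K fits only box 4 (and all 7 values in {H, I, K, L, M, N, O} must be used), so box 4 = K.
Among the 6 still-open variables, L fits only box 1 (and all 6 values in {H, I, L, M, N, O} must be used), so box 1 = L.
The 5 still-open variables draw from only 5 values {H, I, M, N, O}, so each is used; only box 5 can be N, hence box 5 = N.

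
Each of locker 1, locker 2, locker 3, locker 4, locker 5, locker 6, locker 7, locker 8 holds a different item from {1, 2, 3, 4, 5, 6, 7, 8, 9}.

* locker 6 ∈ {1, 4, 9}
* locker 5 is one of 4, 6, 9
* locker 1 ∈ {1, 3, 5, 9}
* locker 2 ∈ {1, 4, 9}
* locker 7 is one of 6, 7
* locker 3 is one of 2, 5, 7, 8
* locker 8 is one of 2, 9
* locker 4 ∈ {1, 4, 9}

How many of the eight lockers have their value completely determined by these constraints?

locker 2, locker 4, locker 6 between them cover only {1, 4, 9} — a naked triple. Remove those values from locker 1, locker 5, locker 8.
locker 5 has just one choice, so locker 5 = 6. Strike 6 from locker 7.
locker 7's domain is down to {7}, so locker 7 = 7. Strike 7 from locker 3.
locker 8's domain is down to {2}, so locker 8 = 2. So locker 3 can't be 2.
Determined: locker 5=6, locker 7=7, locker 8=2. The other lockers each still have more than one consistent value. That makes 3.

3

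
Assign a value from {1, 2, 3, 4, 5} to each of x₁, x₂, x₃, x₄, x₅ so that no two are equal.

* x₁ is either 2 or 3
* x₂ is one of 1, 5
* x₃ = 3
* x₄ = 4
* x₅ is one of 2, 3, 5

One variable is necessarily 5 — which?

x₃ must be 3 (only option left). Remove 3 from x₁, x₅.
x₄'s domain is down to {4}, so x₄ = 4.
That leaves x₁ = 2. Remove 2 from x₅.
So 5 goes to x₅.

x₅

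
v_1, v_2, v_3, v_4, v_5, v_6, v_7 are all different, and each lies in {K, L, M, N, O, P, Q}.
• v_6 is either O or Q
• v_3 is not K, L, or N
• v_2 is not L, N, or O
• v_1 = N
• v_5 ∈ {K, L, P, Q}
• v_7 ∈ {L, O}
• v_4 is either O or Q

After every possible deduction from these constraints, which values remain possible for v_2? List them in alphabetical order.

v_1 has just one choice, so v_1 = N.
The 2 variables v_4 and v_6 are confined to {O, Q}, which locks those values in; drop them from v_2, v_3, v_5, v_7.
v_7 has just one choice, so v_7 = L. Remove L from v_5.
No further eliminations apply; v_2 can still be any of K, M, P.

K, M, P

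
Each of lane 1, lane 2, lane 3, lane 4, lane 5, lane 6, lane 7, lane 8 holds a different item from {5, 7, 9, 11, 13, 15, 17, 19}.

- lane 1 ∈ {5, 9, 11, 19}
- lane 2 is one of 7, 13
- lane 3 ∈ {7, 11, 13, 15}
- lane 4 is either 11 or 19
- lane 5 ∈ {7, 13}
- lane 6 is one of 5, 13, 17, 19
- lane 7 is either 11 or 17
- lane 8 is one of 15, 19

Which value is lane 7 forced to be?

The 8 variables draw from only 8 values {5, 7, 9, 11, 13, 15, 17, 19}, so each is used; only lane 1 can be 9, hence lane 1 = 9.
The 7 still-open variables draw from only 7 values {5, 7, 11, 13, 15, 17, 19}, so each is used; only lane 6 can be 5, hence lane 6 = 5.
Among the 6 still-open variables, 17 fits only lane 7 (and all 6 values in {7, 11, 13, 15, 17, 19} must be used), so lane 7 = 17.

17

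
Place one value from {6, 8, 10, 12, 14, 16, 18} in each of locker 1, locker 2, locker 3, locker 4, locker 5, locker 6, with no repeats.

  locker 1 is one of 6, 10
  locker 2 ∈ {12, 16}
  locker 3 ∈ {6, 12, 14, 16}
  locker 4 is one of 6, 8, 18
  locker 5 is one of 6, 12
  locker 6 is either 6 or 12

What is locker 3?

locker 5 and locker 6 between them cover only {6, 12} — a naked pair. Remove those values from locker 1, locker 2, locker 3, locker 4.
locker 1 must be 10 (only option left).
That leaves locker 2 = 16. Remove 16 from locker 3.
So locker 3 = 14.

14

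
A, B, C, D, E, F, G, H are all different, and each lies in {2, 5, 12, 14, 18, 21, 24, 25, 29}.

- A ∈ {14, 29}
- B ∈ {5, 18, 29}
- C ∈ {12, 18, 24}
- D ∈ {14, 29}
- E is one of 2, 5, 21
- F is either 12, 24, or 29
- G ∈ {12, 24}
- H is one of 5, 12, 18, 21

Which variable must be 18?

C

The 8 variables together cover exactly {2, 5, 12, 14, 18, 21, 24, 29} — 8 values for 8 variables — and 2 appears only in E's list, so E = 2.
Among the 7 still-open variables, 21 fits only H (and all 7 values in {5, 12, 14, 18, 21, 24, 29} must be used), so H = 21.
The 6 still-open variables together cover exactly {5, 12, 14, 18, 24, 29} — 6 values for 6 variables — and 5 appears only in B's list, so B = 5.
The 5 still-open variables draw from only 5 values {12, 14, 18, 24, 29}, so each is used; only C can be 18, hence C = 18.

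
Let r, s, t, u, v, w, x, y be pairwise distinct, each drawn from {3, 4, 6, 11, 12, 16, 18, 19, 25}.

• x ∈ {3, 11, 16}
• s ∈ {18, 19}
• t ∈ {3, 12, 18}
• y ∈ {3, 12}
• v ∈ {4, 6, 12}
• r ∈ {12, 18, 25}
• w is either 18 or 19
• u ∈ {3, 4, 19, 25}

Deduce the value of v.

s and w between them cover only {18, 19} — a naked pair. Remove those values from r, t, u.
t and y between them cover only {3, 12} — a naked pair. Remove those values from r, u, v, x.
r must be 25 (only option left). Eliminate 25 elsewhere: u.
That leaves u = 4. So v can't be 4.
So v = 6.

6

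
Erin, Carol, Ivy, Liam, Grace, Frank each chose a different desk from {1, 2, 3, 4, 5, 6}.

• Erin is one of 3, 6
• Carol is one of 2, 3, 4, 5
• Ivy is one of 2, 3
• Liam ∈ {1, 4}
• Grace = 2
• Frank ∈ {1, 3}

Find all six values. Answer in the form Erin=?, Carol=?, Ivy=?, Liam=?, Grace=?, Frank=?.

Erin=6, Carol=5, Ivy=3, Liam=4, Grace=2, Frank=1

Grace's domain is down to {2}, so Grace = 2. Strike 2 from Carol, Ivy.
Ivy has just one choice, so Ivy = 3. Remove 3 from Erin, Carol, Frank.
Frank's domain is down to {1}, so Frank = 1. Strike 1 from Liam.
Erin must be 6 (only option left).
Liam must be 4 (only option left). So Carol can't be 4.
That leaves Carol = 5.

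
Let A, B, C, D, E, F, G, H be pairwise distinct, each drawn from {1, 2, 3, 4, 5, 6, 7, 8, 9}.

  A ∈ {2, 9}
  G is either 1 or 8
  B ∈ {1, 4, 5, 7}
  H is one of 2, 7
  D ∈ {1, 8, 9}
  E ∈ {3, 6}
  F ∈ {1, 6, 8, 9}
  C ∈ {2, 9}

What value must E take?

3

The 2 variables A and C are confined to {2, 9}, which locks those values in; drop them from D, F, H.
That leaves H = 7. So B can't be 7.
D and G between them cover only {1, 8} — a naked pair. Remove those values from B, F.
F has just one choice, so F = 6. So E can't be 6.
So E = 3.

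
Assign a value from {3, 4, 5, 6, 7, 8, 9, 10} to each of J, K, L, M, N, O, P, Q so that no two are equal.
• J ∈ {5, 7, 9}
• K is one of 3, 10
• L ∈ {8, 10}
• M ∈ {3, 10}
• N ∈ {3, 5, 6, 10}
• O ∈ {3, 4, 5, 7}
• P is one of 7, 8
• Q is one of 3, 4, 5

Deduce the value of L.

The 8 variables together cover exactly {3, 4, 5, 6, 7, 8, 9, 10} — 8 values for 8 variables — and 6 appears only in N's list, so N = 6.
The 7 still-open variables draw from only 7 values {3, 4, 5, 7, 8, 9, 10}, so each is used; only J can be 9, hence J = 9.
K and M between them cover only {3, 10} — a naked pair. Remove those values from L, O, Q.
So L = 8.

8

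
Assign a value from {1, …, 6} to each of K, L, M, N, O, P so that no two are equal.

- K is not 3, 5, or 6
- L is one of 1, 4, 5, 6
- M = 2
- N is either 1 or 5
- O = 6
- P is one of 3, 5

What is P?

3

M must be 2 (only option left). Remove 2 from K.
O must be 6 (only option left). Eliminate 6 elsewhere: L.
The 4 still-open variables draw from only 4 values {1, 3, 4, 5}, so each is used; only P can be 3, hence P = 3.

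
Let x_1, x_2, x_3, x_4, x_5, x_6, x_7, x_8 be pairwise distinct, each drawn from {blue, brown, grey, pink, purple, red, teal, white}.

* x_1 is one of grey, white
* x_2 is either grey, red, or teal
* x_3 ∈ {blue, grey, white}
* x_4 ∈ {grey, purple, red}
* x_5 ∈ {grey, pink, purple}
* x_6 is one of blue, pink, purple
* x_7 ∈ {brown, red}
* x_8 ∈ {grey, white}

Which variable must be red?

x_4

The 8 variables together cover exactly {blue, brown, grey, pink, purple, red, teal, white} — 8 values for 8 variables — and brown appears only in x_7's list, so x_7 = brown.
The 7 still-open variables draw from only 7 values {blue, grey, pink, purple, red, teal, white}, so each is used; only x_2 can be teal, hence x_2 = teal.
Among the 6 still-open variables, red fits only x_4 (and all 6 values in {blue, grey, pink, purple, red, white} must be used), so x_4 = red.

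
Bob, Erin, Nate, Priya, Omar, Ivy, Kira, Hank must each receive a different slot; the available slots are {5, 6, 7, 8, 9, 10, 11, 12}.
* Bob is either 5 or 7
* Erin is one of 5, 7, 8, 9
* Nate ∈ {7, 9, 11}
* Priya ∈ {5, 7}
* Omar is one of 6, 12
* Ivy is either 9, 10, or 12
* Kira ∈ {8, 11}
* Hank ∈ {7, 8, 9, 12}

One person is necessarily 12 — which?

Hank

The 8 variables draw from only 8 values {5, 6, 7, 8, 9, 10, 11, 12}, so each is used; only Omar can be 6, hence Omar = 6.
Among the 7 still-open variables, 10 fits only Ivy (and all 7 values in {5, 7, 8, 9, 10, 11, 12} must be used), so Ivy = 10.
Among the 6 still-open variables, 12 fits only Hank (and all 6 values in {5, 7, 8, 9, 11, 12} must be used), so Hank = 12.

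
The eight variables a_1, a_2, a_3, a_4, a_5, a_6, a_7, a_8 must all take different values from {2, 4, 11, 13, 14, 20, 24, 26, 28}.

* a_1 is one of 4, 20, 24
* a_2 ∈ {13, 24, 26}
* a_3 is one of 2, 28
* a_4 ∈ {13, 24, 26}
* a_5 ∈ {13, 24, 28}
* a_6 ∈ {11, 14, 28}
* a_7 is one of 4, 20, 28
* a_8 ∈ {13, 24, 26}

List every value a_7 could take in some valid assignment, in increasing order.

4, 20

a_2, a_4, a_8 between them cover only {13, 24, 26} — a naked triple. Remove those values from a_1, a_5.
a_5 has just one choice, so a_5 = 28. Remove 28 from a_3, a_6, a_7.
a_3's domain is down to {2}, so a_3 = 2.
No further eliminations apply; a_7 can still be any of 4, 20.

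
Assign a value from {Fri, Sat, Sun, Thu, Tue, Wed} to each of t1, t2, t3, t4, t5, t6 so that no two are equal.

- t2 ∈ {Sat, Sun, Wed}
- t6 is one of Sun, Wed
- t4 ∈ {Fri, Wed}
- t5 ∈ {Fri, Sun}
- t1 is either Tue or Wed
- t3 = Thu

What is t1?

t3's domain is down to {Thu}, so t3 = Thu.
The 5 still-open variables draw from only 5 values {Fri, Sat, Sun, Tue, Wed}, so each is used; only t2 can be Sat, hence t2 = Sat.
The 4 still-open variables together cover exactly {Fri, Sun, Tue, Wed} — 4 values for 4 variables — and Tue appears only in t1's list, so t1 = Tue.

Tue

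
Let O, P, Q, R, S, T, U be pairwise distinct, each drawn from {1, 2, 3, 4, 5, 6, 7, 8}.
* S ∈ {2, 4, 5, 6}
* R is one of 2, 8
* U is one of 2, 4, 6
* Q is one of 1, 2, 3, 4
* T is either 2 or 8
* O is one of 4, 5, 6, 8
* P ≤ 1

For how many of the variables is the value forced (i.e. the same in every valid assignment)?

2

P has just one choice, so P = 1. Remove 1 from Q.
The 6 still-open variables draw from only 6 values {2, 3, 4, 5, 6, 8}, so each is used; only Q can be 3, hence Q = 3.
R and T between them cover only {2, 8} — a naked pair. Remove those values from O, S, U.
Determined: P=1, Q=3. The other variables each still have more than one consistent value. That makes 2.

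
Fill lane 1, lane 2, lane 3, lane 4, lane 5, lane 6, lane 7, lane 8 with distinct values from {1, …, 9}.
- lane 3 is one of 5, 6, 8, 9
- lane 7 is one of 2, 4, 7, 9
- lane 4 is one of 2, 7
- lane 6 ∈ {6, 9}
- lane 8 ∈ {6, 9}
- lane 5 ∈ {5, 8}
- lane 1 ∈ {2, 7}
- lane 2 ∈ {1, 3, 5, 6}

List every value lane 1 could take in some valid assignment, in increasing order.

lane 1 and lane 4 between them cover only {2, 7} — a naked pair. Remove those values from lane 7.
lane 6 and lane 8 share exactly the 2 values {6, 9}; by pigeonhole those values go to them, so strike 6, 9 from lane 2, lane 3, lane 7.
lane 7 has just one choice, so lane 7 = 4.
lane 3 and lane 5 between them cover only {5, 8} — a naked pair. Remove those values from lane 2.
No further eliminations apply; lane 1 can still be any of 2, 7.

2, 7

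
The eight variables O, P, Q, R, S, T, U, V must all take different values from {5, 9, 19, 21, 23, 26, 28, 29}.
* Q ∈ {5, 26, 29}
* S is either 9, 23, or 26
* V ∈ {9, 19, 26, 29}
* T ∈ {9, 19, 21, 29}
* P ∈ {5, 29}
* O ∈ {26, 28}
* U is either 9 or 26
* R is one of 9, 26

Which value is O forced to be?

28

The 8 variables draw from only 8 values {5, 9, 19, 21, 23, 26, 28, 29}, so each is used; only T can be 21, hence T = 21.
The 7 still-open variables draw from only 7 values {5, 9, 19, 23, 26, 28, 29}, so each is used; only V can be 19, hence V = 19.
The 6 still-open variables draw from only 6 values {5, 9, 23, 26, 28, 29}, so each is used; only S can be 23, hence S = 23.
Among the 5 still-open variables, 28 fits only O (and all 5 values in {5, 9, 26, 28, 29} must be used), so O = 28.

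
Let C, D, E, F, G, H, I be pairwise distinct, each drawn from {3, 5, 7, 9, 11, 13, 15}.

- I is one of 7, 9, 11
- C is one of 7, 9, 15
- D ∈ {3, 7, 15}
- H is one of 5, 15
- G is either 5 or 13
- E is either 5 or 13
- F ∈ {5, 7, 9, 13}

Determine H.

The 7 variables together cover exactly {3, 5, 7, 9, 11, 13, 15} — 7 values for 7 variables — and 3 appears only in D's list, so D = 3.
Among the 6 still-open variables, 11 fits only I (and all 6 values in {5, 7, 9, 11, 13, 15} must be used), so I = 11.
The 2 variables E and G are confined to {5, 13}, which locks those values in; drop them from F, H.
So H = 15.

15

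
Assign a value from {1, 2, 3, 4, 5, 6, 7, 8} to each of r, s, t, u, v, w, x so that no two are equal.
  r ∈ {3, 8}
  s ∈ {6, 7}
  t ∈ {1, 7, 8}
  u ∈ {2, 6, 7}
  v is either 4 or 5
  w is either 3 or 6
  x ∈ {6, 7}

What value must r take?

8

The 2 variables s and x are confined to {6, 7}, which locks those values in; drop them from t, u, w.
u must be 2 (only option left).
w must be 3 (only option left). Strike 3 from r.
So r = 8.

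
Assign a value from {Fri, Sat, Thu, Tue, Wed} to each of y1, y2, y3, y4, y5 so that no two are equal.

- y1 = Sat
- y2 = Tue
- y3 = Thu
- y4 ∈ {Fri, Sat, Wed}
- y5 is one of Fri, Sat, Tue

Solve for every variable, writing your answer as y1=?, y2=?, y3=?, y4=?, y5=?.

y1 has just one choice, so y1 = Sat. Eliminate Sat elsewhere: y4, y5.
y2 has just one choice, so y2 = Tue. Remove Tue from y5.
That leaves y3 = Thu.
y5's domain is down to {Fri}, so y5 = Fri. Remove Fri from y4.
y4 has just one choice, so y4 = Wed.

y1=Sat, y2=Tue, y3=Thu, y4=Wed, y5=Fri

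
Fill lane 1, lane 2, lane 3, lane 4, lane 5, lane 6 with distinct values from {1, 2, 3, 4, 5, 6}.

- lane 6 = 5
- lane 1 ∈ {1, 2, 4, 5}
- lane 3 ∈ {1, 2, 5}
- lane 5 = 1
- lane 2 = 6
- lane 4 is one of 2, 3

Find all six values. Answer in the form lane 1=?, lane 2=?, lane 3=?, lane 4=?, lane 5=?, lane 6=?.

lane 1=4, lane 2=6, lane 3=2, lane 4=3, lane 5=1, lane 6=5

lane 2 must be 6 (only option left).
lane 5's domain is down to {1}, so lane 5 = 1. So lane 1, lane 3 can't be 1.
lane 6 has just one choice, so lane 6 = 5. Strike 5 from lane 1, lane 3.
That leaves lane 3 = 2. So lane 1, lane 4 can't be 2.
That leaves lane 4 = 3.
That leaves lane 1 = 4.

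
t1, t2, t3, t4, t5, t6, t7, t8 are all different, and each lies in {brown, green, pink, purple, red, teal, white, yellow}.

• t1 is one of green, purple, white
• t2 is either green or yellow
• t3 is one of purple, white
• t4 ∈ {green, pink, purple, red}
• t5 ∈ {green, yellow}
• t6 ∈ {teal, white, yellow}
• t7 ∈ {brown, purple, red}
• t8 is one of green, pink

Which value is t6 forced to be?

teal

The 8 variables draw from only 8 values {brown, green, pink, purple, red, teal, white, yellow}, so each is used; only t7 can be brown, hence t7 = brown.
The 7 still-open variables together cover exactly {green, pink, purple, red, teal, white, yellow} — 7 values for 7 variables — and red appears only in t4's list, so t4 = red.
Among the 6 still-open variables, pink fits only t8 (and all 6 values in {green, pink, purple, teal, white, yellow} must be used), so t8 = pink.
Among the 5 still-open variables, teal fits only t6 (and all 5 values in {green, purple, teal, white, yellow} must be used), so t6 = teal.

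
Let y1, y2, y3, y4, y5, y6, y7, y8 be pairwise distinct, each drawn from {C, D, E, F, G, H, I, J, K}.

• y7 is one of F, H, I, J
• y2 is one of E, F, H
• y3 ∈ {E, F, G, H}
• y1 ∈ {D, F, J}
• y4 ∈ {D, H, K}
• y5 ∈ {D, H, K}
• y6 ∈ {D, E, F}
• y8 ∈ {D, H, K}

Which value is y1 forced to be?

J

Among the 8 variables, G fits only y3 (and all 8 values in {D, E, F, G, H, I, J, K} must be used), so y3 = G.
Among the 7 still-open variables, I fits only y7 (and all 7 values in {D, E, F, H, I, J, K} must be used), so y7 = I.
Among the 6 still-open variables, J fits only y1 (and all 6 values in {D, E, F, H, J, K} must be used), so y1 = J.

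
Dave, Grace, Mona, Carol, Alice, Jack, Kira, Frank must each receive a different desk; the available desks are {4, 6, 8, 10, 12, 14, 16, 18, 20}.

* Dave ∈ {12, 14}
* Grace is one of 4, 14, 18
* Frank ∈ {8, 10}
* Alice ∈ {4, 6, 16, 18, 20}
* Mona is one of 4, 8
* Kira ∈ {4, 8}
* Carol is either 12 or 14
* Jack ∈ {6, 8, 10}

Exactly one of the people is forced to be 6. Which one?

Jack

Dave and Carol share exactly the 2 values {12, 14}; by pigeonhole those values go to them, so strike 12, 14 from Grace.
Mona and Kira share exactly the 2 values {4, 8}; by pigeonhole those values go to them, so strike 4, 8 from Grace, Alice, Jack, Frank.
Grace must be 18 (only option left). So Alice can't be 18.
Frank's domain is down to {10}, so Frank = 10. Eliminate 10 elsewhere: Jack.
So 6 goes to Jack.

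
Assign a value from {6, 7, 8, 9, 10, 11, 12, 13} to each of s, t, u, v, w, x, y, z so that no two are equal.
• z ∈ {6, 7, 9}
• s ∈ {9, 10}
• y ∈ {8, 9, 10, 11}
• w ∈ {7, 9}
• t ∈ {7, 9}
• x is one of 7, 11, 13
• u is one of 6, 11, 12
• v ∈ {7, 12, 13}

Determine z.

Among the 8 variables, 8 fits only y (and all 8 values in {6, 7, 8, 9, 10, 11, 12, 13} must be used), so y = 8.
The 7 still-open variables together cover exactly {6, 7, 9, 10, 11, 12, 13} — 7 values for 7 variables — and 10 appears only in s's list, so s = 10.
t and w between them cover only {7, 9} — a naked pair. Remove those values from v, x, z.
So z = 6.

6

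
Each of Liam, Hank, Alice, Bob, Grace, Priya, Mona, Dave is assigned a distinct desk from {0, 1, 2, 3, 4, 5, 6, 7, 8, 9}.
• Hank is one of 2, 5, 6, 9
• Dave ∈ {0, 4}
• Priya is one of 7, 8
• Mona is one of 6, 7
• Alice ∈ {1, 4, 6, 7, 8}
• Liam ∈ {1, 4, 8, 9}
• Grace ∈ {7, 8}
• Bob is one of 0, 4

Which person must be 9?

Bob and Dave share exactly the 2 values {0, 4}; by pigeonhole those values go to them, so strike 0, 4 from Liam, Alice.
Grace and Priya between them cover only {7, 8} — a naked pair. Remove those values from Liam, Alice, Mona.
Mona must be 6 (only option left). So Hank, Alice can't be 6.
That leaves Alice = 1. Remove 1 from Liam.
So 9 goes to Liam.

Liam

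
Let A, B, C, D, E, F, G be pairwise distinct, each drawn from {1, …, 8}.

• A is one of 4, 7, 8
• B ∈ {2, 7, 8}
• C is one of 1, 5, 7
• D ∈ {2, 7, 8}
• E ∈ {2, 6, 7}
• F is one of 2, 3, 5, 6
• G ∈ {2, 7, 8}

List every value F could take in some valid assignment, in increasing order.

3, 5

B, D, G between them cover only {2, 7, 8} — a naked triple. Remove those values from A, C, E, F.
That leaves A = 4.
E must be 6 (only option left). Eliminate 6 elsewhere: F.
No further eliminations apply; F can still be any of 3, 5.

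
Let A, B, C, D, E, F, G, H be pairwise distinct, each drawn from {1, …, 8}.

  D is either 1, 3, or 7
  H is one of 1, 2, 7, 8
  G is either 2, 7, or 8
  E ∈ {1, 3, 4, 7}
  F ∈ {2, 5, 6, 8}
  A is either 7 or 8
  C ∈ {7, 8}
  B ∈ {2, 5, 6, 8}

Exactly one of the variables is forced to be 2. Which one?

G

The 8 variables together cover exactly {1, 2, 3, 4, 5, 6, 7, 8} — 8 values for 8 variables — and 4 appears only in E's list, so E = 4.
The 7 still-open variables together cover exactly {1, 2, 3, 5, 6, 7, 8} — 7 values for 7 variables — and 3 appears only in D's list, so D = 3.
The 6 still-open variables draw from only 6 values {1, 2, 5, 6, 7, 8}, so each is used; only H can be 1, hence H = 1.
The 2 variables A and C are confined to {7, 8}, which locks those values in; drop them from B, F, G.
So 2 goes to G.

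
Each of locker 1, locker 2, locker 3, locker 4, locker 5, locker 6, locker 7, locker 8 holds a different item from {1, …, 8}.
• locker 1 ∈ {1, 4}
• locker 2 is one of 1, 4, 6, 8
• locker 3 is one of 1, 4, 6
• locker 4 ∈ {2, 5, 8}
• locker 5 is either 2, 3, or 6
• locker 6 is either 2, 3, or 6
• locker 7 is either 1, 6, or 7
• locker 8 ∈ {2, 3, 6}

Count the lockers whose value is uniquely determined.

The 8 variables together cover exactly {1, 2, 3, 4, 5, 6, 7, 8} — 8 values for 8 variables — and 5 appears only in locker 4's list, so locker 4 = 5.
The 7 still-open variables draw from only 7 values {1, 2, 3, 4, 6, 7, 8}, so each is used; only locker 7 can be 7, hence locker 7 = 7.
Among the 6 still-open variables, 8 fits only locker 2 (and all 6 values in {1, 2, 3, 4, 6, 8} must be used), so locker 2 = 8.
locker 5, locker 6, locker 8 share exactly the 3 values {2, 3, 6}; by pigeonhole those values go to them, so strike 2, 3, 6 from locker 3.
Determined: locker 2=8, locker 4=5, locker 7=7. The other lockers each still have more than one consistent value. That makes 3.

3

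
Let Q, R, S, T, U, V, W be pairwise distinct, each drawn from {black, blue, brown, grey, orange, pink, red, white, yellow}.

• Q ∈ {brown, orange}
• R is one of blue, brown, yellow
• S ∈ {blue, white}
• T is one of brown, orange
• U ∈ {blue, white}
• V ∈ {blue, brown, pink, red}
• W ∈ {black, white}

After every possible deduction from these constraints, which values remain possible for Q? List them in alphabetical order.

The 2 variables Q and T are confined to {brown, orange}, which locks those values in; drop them from R, V.
S and U share exactly the 2 values {blue, white}; by pigeonhole those values go to them, so strike blue, white from R, V, W.
R must be yellow (only option left).
W has just one choice, so W = black.
No further eliminations apply; Q can still be any of brown, orange.

brown, orange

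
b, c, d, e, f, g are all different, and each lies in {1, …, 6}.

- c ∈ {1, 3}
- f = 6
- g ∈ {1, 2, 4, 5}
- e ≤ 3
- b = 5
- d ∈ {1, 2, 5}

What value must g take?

4

b's domain is down to {5}, so b = 5. Remove 5 from d, g.
That leaves f = 6.
The 4 still-open variables together cover exactly {1, 2, 3, 4} — 4 values for 4 variables — and 4 appears only in g's list, so g = 4.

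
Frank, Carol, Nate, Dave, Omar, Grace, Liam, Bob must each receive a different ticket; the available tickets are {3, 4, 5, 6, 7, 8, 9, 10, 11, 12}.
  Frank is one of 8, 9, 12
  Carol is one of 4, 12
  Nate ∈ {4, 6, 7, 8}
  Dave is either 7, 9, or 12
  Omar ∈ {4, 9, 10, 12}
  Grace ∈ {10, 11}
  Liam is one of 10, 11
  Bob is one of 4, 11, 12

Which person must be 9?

Among the 8 variables, 6 fits only Nate (and all 8 values in {4, 6, 7, 8, 9, 10, 11, 12} must be used), so Nate = 6.
The 7 still-open variables draw from only 7 values {4, 7, 8, 9, 10, 11, 12}, so each is used; only Dave can be 7, hence Dave = 7.
Among the 6 still-open variables, 8 fits only Frank (and all 6 values in {4, 8, 9, 10, 11, 12} must be used), so Frank = 8.
The 5 still-open variables together cover exactly {4, 9, 10, 11, 12} — 5 values for 5 variables — and 9 appears only in Omar's list, so Omar = 9.

Omar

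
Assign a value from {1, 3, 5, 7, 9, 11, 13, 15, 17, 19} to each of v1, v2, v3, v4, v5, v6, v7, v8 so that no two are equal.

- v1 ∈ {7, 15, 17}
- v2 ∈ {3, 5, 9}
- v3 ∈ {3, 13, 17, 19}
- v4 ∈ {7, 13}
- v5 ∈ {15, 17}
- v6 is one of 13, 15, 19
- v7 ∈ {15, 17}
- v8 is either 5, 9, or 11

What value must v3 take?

v5 and v7 share exactly the 2 values {15, 17}; by pigeonhole those values go to them, so strike 15, 17 from v1, v3, v6.
v1 has just one choice, so v1 = 7. Eliminate 7 elsewhere: v4.
v4's domain is down to {13}, so v4 = 13. So v3, v6 can't be 13.
That leaves v6 = 19. Remove 19 from v3.
So v3 = 3.

3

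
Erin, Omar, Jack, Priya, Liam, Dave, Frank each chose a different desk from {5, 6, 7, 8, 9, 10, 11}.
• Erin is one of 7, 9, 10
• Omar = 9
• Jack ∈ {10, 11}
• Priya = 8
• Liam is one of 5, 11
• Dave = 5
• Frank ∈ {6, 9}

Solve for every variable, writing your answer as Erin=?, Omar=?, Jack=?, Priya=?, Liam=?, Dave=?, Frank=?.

Erin=7, Omar=9, Jack=10, Priya=8, Liam=11, Dave=5, Frank=6

Omar has just one choice, so Omar = 9. Eliminate 9 elsewhere: Erin, Frank.
Priya must be 8 (only option left).
Dave must be 5 (only option left). Strike 5 from Liam.
Frank has just one choice, so Frank = 6.
Liam has just one choice, so Liam = 11. Strike 11 from Jack.
Jack has just one choice, so Jack = 10. So Erin can't be 10.
Erin must be 7 (only option left).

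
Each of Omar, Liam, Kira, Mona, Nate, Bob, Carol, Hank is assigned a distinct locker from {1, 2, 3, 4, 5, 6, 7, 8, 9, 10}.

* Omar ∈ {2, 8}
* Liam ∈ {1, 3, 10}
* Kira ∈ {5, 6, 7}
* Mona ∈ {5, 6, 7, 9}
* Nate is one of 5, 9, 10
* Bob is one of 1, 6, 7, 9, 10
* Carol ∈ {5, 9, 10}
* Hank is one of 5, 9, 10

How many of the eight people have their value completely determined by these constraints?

2

Nate, Carol, Hank between them cover only {5, 9, 10} — a naked triple. Remove those values from Liam, Kira, Mona, Bob.
The 2 variables Kira and Mona are confined to {6, 7}, which locks those values in; drop them from Bob.
Bob's domain is down to {1}, so Bob = 1. So Liam can't be 1.
Liam's domain is down to {3}, so Liam = 3.
Determined: Liam=3, Bob=1. The other people each still have more than one consistent value. That makes 2.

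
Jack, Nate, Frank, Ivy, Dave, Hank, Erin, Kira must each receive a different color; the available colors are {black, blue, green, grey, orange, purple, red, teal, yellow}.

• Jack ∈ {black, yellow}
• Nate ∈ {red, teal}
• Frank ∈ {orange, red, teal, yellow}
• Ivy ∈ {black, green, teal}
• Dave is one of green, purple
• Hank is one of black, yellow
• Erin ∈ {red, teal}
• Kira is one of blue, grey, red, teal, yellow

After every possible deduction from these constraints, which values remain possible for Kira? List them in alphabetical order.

Jack and Hank share exactly the 2 values {black, yellow}; by pigeonhole those values go to them, so strike black, yellow from Frank, Ivy, Kira.
Nate and Erin between them cover only {red, teal} — a naked pair. Remove those values from Frank, Ivy, Kira.
Frank's domain is down to {orange}, so Frank = orange.
Ivy's domain is down to {green}, so Ivy = green. So Dave can't be green.
Dave must be purple (only option left).
No further eliminations apply; Kira can still be any of blue, grey.

blue, grey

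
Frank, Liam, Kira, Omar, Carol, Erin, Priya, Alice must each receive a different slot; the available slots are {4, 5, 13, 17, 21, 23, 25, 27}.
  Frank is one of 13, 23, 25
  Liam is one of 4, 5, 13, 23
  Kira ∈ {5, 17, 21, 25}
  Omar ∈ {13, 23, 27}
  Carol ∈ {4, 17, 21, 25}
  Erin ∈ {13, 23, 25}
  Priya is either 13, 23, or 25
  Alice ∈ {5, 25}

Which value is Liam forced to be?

4

Among the 8 variables, 27 fits only Omar (and all 8 values in {4, 5, 13, 17, 21, 23, 25, 27} must be used), so Omar = 27.
Frank, Erin, Priya between them cover only {13, 23, 25} — a naked triple. Remove those values from Liam, Kira, Carol, Alice.
That leaves Alice = 5. Remove 5 from Liam, Kira.
So Liam = 4.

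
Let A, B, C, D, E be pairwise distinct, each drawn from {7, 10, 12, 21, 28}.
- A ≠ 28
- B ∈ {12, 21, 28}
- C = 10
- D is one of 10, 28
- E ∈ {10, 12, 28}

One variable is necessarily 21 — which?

C has just one choice, so C = 10. Strike 10 from A, D, E.
D's domain is down to {28}, so D = 28. Remove 28 from B, E.
E has just one choice, so E = 12. Remove 12 from A, B.
So 21 goes to B.

B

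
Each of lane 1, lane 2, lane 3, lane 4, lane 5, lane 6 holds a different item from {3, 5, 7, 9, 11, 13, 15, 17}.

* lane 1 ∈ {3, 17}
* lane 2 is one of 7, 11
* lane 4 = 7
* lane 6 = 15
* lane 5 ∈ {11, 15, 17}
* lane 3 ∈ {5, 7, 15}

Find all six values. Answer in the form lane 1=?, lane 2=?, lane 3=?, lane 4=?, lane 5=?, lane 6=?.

lane 4 must be 7 (only option left). Remove 7 from lane 2, lane 3.
lane 6 has just one choice, so lane 6 = 15. Strike 15 from lane 3, lane 5.
lane 2's domain is down to {11}, so lane 2 = 11. Eliminate 11 elsewhere: lane 5.
That leaves lane 3 = 5.
lane 5's domain is down to {17}, so lane 5 = 17. So lane 1 can't be 17.
lane 1's domain is down to {3}, so lane 1 = 3.

lane 1=3, lane 2=11, lane 3=5, lane 4=7, lane 5=17, lane 6=15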